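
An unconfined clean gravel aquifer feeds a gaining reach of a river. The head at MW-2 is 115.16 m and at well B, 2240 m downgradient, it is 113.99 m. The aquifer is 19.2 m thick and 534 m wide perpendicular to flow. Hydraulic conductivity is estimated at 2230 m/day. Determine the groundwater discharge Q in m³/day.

11900

Cross-sectional area A = 534 × 19.2 = 10253 m².
Hydraulic gradient i = (115.16 − 113.99) / 2240 = 1.17 / 2240 = 0.0005223.
Darcy's law: Q = K · A · i = 2230 × 10253 × 0.0005223 = 11942 m³/day.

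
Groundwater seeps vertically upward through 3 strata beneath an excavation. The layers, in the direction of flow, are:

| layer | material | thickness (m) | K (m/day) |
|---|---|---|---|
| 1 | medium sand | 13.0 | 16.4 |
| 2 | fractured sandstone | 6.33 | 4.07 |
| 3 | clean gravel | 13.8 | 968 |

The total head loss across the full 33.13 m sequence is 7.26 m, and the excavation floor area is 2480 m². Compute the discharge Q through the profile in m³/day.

7620

Flow is perpendicular to layering, so the layers act in series and the equivalent K is the thickness-weighted harmonic mean.
Total thickness L = 13.0 + 6.33 + 13.8 = 33.13 m.
Σ(b_i/K_i) = 13.0/16.4 + 6.33/4.07 + 13.8/968 = 2.362 d.
K_eq = L / Σ(b_i/K_i) = 33.13 / 2.362 = 14.02 m/day.
Q = K_eq · A · (Δh/L) = 14.02 × 2480 × (7.26/33.13) = 7622 m³/day.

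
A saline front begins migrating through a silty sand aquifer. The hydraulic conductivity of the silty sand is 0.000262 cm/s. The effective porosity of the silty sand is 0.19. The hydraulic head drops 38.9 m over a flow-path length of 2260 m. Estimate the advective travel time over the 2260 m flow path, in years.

Convert K: 0.000262 cm/s × 864 = 0.2264 m/day.
Hydraulic gradient i = Δh / L = 38.9 / 2260 = 0.01721.
Darcy flux q = K · i = 0.2264 × 0.01721 = 0.003896 m/day.
Seepage velocity v = q / n_e = 0.003896 / 0.19 = 0.02051 m/day.
Travel time t = L / v = 2260 / 0.02051 = 1.102e+05 days = 301.7 years.

302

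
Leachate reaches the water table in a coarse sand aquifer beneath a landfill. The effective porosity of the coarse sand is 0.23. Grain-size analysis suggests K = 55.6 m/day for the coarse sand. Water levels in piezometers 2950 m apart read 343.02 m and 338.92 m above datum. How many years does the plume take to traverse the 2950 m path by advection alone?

24.0

Hydraulic gradient i = (343.02 − 338.92) / 2950 = 4.1 / 2950 = 0.001390.
Darcy flux q = K · i = 55.60 × 0.001390 = 0.07727 m/day.
Seepage velocity v = q / n_e = 0.07727 / 0.23 = 0.3360 m/day.
Travel time t = L / v = 2950 / 0.3360 = 8780 days = 24.04 years.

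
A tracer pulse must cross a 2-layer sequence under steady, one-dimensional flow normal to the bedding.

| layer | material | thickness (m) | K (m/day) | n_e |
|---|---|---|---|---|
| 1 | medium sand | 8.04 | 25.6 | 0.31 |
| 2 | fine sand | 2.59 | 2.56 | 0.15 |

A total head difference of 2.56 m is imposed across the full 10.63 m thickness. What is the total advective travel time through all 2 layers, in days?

With flow normal to the layers, continuity requires the same specific discharge q through every layer.
Σ(b_i/K_i) = 8.04/25.6 + 2.59/2.56 = 1.326 d.
q = Δh / Σ(b_i/K_i) = 2.56 / 1.326 = 1.931 m/day.
In each layer the seepage velocity is v_i = q/n_i, so the layer transit time is t_i = b_i·n_i / q:
  layer 1 (medium sand): t_1 = 8.04 × 0.31 / 1.931 = 1.291 d
  layer 2 (fine sand): t_2 = 2.59 × 0.15 / 1.931 = 0.2012 d
Total t = Σ t_i = 1.492 days.

1.49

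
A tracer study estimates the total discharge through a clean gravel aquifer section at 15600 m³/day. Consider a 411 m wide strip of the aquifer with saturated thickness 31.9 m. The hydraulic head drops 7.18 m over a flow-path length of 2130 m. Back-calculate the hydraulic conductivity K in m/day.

353

Cross-sectional area A = 411 × 31.9 = 13111 m².
Hydraulic gradient i = Δh / L = 7.18 / 2130 = 0.003371.
From Q = K·A·i, K = Q / (A·i) = 15600 / (13111 × 0.003371) = 353.0 m/day.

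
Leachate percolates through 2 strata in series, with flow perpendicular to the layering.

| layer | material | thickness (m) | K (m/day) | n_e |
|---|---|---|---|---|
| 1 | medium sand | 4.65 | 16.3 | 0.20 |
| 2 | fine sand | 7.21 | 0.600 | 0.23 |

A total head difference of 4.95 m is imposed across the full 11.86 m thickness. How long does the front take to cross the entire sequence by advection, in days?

With flow normal to the layers, continuity requires the same specific discharge q through every layer.
Σ(b_i/K_i) = 4.65/16.3 + 7.21/0.600 = 12.30 d.
q = Δh / Σ(b_i/K_i) = 4.95 / 12.30 = 0.4024 m/day.
In each layer the seepage velocity is v_i = q/n_i, so the layer transit time is t_i = b_i·n_i / q:
  layer 1 (medium sand): t_1 = 4.65 × 0.20 / 0.4024 = 2.311 d
  layer 2 (fine sand): t_2 = 7.21 × 0.23 / 0.4024 = 4.121 d
Total t = Σ t_i = 6.433 days.

6.43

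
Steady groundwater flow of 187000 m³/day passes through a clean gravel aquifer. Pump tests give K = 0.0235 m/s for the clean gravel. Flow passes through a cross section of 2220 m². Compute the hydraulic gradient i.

0.0415

Convert K: 0.0235 m/s × 86400 = 2030 m/day.
From Q = K·A·i, i = Q / (K·A) = 187000 / (2030 × 2220) = 0.04149.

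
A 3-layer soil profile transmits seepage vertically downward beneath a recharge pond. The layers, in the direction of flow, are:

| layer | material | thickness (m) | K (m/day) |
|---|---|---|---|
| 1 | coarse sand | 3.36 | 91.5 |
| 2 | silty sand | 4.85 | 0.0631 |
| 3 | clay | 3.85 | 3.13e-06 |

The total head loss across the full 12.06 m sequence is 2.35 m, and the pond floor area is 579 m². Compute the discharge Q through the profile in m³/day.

Flow is perpendicular to layering, so the layers act in series and the equivalent K is the thickness-weighted harmonic mean.
Total thickness L = 3.36 + 4.85 + 3.85 = 12.06 m.
Σ(b_i/K_i) = 3.36/91.5 + 4.85/0.0631 + 3.85/3.13e-06 = 1.230e+06 d.
K_eq = L / Σ(b_i/K_i) = 12.06 / 1.230e+06 = 9.804e-06 m/day.
Q = K_eq · A · (Δh/L) = 9.804e-06 × 579 × (2.35/12.06) = 0.001106 m³/day.

0.00111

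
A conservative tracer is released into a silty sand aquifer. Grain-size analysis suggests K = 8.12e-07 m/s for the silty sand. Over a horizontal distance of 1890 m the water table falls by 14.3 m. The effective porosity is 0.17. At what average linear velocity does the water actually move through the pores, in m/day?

0.00312

Convert K: 8.12e-07 m/s × 86400 = 0.07016 m/day.
Hydraulic gradient i = Δh / L = 14.3 / 1890 = 0.007566.
Darcy flux q = K · i = 0.07016 × 0.007566 = 0.0005308 m/day.
Seepage velocity v = q / n_e = 0.0005308 / 0.17 = 0.003122 m/day.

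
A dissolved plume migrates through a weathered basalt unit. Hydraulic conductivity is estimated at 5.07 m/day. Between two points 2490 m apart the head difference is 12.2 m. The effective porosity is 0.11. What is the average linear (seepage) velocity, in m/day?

0.226

Hydraulic gradient i = Δh / L = 12.2 / 2490 = 0.004900.
Darcy flux q = K · i = 5.070 × 0.004900 = 0.02484 m/day.
Seepage velocity v = q / n_e = 0.02484 / 0.11 = 0.2258 m/day.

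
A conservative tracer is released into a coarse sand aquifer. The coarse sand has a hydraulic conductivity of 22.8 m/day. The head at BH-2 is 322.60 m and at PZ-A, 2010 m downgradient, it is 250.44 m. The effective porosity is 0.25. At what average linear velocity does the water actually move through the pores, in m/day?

3.27

Hydraulic gradient i = (322.60 − 250.44) / 2010 = 72.16 / 2010 = 0.03590.
Darcy flux q = K · i = 22.80 × 0.03590 = 0.8185 m/day.
Seepage velocity v = q / n_e = 0.8185 / 0.25 = 3.274 m/day.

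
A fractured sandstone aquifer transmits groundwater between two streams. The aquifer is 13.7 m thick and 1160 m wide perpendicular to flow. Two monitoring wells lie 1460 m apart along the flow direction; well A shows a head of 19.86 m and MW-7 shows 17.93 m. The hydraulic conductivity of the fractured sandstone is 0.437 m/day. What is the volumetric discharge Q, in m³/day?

9.18

Cross-sectional area A = 1160 × 13.7 = 15892 m².
Hydraulic gradient i = (19.86 − 17.93) / 1460 = 1.93 / 1460 = 0.001322.
Darcy's law: Q = K · A · i = 0.4370 × 15892 × 0.001322 = 9.180 m³/day.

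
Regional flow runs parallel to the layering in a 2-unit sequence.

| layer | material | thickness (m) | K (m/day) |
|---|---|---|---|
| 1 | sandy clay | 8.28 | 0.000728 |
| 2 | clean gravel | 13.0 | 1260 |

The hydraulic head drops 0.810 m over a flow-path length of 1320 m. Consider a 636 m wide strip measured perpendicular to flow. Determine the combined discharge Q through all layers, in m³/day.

Flow is parallel to layering, so each bed carries its own Darcy discharge and the transmissivities add.
Σ(K_i·b_i) = 0.000728×8.28 + 1260×13.0 = 16380 m²/day.
Hydraulic gradient i = Δh / L = 0.810 / 1320 = 0.0006136.
Q = Σ(K_i·b_i) · W · i = 16380 × 636 × 0.0006136 = 6393 m³/day.

6390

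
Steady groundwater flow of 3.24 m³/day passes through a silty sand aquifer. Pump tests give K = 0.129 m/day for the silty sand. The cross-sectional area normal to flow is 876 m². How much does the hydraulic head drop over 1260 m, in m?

36.1

From Q = K·A·i, i = Q / (K·A) = 3.24 / (0.1290 × 876.0) = 0.02867.
Head loss Δh = i · L = 0.02867 × 1260 = 36.13 m.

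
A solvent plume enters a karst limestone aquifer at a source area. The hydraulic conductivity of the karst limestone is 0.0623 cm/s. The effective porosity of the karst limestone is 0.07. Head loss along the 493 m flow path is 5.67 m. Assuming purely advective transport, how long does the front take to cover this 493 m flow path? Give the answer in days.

55.7

Convert K: 0.0623 cm/s × 864 = 53.83 m/day.
Hydraulic gradient i = Δh / L = 5.67 / 493 = 0.01150.
Darcy flux q = K · i = 53.83 × 0.01150 = 0.6191 m/day.
Seepage velocity v = q / n_e = 0.6191 / 0.07 = 8.844 m/day.
Travel time t = L / v = 493 / 8.844 = 55.75 days.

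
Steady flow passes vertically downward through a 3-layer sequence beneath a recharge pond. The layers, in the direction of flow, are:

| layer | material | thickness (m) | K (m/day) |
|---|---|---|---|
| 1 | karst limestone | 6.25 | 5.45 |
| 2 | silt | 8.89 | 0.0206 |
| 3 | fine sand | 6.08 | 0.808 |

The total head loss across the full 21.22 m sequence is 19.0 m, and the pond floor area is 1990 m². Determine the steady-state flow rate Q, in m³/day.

85.9

Flow is perpendicular to layering, so the layers act in series and the equivalent K is the thickness-weighted harmonic mean.
Total thickness L = 6.25 + 8.89 + 6.08 = 21.22 m.
Σ(b_i/K_i) = 6.25/5.45 + 8.89/0.0206 + 6.08/0.808 = 440.2 d.
K_eq = L / Σ(b_i/K_i) = 21.22 / 440.2 = 0.04820 m/day.
Q = K_eq · A · (Δh/L) = 0.04820 × 1990 × (19.0/21.22) = 85.89 m³/day.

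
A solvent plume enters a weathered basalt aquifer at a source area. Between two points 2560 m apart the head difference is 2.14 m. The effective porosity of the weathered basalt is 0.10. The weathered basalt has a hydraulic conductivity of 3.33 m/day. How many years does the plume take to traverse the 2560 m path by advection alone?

252

Hydraulic gradient i = Δh / L = 2.14 / 2560 = 0.0008359.
Darcy flux q = K · i = 3.330 × 0.0008359 = 0.002784 m/day.
Seepage velocity v = q / n_e = 0.002784 / 0.10 = 0.02784 m/day.
Travel time t = L / v = 2560 / 0.02784 = 91965 days = 251.8 years.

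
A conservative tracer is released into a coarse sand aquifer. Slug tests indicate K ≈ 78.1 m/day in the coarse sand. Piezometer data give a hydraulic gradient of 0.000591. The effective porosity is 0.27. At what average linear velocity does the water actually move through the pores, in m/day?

Hydraulic gradient i = 0.000591.
Darcy flux q = K · i = 78.10 × 0.0005910 = 0.04616 m/day.
Seepage velocity v = q / n_e = 0.04616 / 0.27 = 0.1710 m/day.

0.171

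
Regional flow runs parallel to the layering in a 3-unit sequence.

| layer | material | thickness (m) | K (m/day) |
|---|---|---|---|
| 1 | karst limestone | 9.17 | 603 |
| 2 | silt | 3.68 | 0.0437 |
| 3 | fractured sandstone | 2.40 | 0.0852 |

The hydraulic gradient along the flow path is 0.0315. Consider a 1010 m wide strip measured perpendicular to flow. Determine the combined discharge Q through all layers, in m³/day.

Flow is parallel to layering, so each bed carries its own Darcy discharge and the transmissivities add.
Σ(K_i·b_i) = 603×9.17 + 0.0437×3.68 + 0.0852×2.40 = 5530 m²/day.
Hydraulic gradient i = 0.0315.
Q = Σ(K_i·b_i) · W · i = 5530 × 1010 × 0.03150 = 1.759e+05 m³/day.

176000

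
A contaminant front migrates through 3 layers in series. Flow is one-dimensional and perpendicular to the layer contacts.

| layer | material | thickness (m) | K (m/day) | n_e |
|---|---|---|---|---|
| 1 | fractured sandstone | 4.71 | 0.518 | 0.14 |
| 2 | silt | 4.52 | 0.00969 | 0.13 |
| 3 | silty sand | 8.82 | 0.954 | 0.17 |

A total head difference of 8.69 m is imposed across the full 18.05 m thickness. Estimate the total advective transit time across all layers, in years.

With flow normal to the layers, continuity requires the same specific discharge q through every layer.
Σ(b_i/K_i) = 4.71/0.518 + 4.52/0.00969 + 8.82/0.954 = 484.8 d.
q = Δh / Σ(b_i/K_i) = 8.69 / 484.8 = 0.01792 m/day.
In each layer the seepage velocity is v_i = q/n_i, so the layer transit time is t_i = b_i·n_i / q:
  layer 1 (fractured sandstone): t_1 = 4.71 × 0.14 / 0.01792 = 36.79 d
  layer 2 (silt): t_2 = 4.52 × 0.13 / 0.01792 = 32.78 d
  layer 3 (silty sand): t_3 = 8.82 × 0.17 / 0.01792 = 83.65 d
Total t = Σ t_i = 153.2 days = 0.4195 years.

0.419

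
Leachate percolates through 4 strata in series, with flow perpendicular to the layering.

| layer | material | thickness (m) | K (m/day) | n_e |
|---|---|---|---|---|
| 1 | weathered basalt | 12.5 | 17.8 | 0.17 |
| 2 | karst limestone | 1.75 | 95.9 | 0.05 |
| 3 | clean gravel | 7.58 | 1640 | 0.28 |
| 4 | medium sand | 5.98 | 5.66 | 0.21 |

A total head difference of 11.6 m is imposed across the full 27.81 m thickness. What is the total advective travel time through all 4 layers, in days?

0.859

With flow normal to the layers, continuity requires the same specific discharge q through every layer.
Σ(b_i/K_i) = 12.5/17.8 + 1.75/95.9 + 7.58/1640 + 5.98/5.66 = 1.782 d.
q = Δh / Σ(b_i/K_i) = 11.6 / 1.782 = 6.511 m/day.
In each layer the seepage velocity is v_i = q/n_i, so the layer transit time is t_i = b_i·n_i / q:
  layer 1 (weathered basalt): t_1 = 12.5 × 0.17 / 6.511 = 0.3264 d
  layer 2 (karst limestone): t_2 = 1.75 × 0.05 / 6.511 = 0.01344 d
  layer 3 (clean gravel): t_3 = 7.58 × 0.28 / 6.511 = 0.3260 d
  layer 4 (medium sand): t_4 = 5.98 × 0.21 / 6.511 = 0.1929 d
Total t = Σ t_i = 0.8587 days.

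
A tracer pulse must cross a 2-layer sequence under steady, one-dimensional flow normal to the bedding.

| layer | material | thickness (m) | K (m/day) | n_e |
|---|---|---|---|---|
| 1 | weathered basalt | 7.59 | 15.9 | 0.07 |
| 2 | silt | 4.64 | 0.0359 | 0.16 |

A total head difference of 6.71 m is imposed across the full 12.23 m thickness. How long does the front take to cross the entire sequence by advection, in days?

24.6

With flow normal to the layers, continuity requires the same specific discharge q through every layer.
Σ(b_i/K_i) = 7.59/15.9 + 4.64/0.0359 = 129.7 d.
q = Δh / Σ(b_i/K_i) = 6.71 / 129.7 = 0.05172 m/day.
In each layer the seepage velocity is v_i = q/n_i, so the layer transit time is t_i = b_i·n_i / q:
  layer 1 (weathered basalt): t_1 = 7.59 × 0.07 / 0.05172 = 10.27 d
  layer 2 (silt): t_2 = 4.64 × 0.16 / 0.05172 = 14.35 d
Total t = Σ t_i = 24.62 days.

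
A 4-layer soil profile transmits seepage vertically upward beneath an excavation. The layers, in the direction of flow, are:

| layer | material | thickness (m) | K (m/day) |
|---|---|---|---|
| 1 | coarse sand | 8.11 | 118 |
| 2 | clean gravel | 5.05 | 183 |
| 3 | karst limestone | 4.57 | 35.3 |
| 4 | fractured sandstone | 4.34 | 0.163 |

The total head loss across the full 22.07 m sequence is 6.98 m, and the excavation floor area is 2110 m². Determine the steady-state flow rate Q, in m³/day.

Flow is perpendicular to layering, so the layers act in series and the equivalent K is the thickness-weighted harmonic mean.
Total thickness L = 8.11 + 5.05 + 4.57 + 4.34 = 22.07 m.
Σ(b_i/K_i) = 8.11/118 + 5.05/183 + 4.57/35.3 + 4.34/0.163 = 26.85 d.
K_eq = L / Σ(b_i/K_i) = 22.07 / 26.85 = 0.8219 m/day.
Q = K_eq · A · (Δh/L) = 0.8219 × 2110 × (6.98/22.07) = 548.5 m³/day.

548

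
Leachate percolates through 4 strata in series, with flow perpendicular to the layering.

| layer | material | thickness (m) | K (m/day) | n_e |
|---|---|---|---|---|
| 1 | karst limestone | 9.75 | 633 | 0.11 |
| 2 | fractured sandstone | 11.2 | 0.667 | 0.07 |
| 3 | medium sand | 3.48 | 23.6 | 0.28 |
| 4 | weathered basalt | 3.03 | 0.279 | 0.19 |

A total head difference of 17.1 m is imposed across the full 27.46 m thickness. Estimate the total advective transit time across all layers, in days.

With flow normal to the layers, continuity requires the same specific discharge q through every layer.
Σ(b_i/K_i) = 9.75/633 + 11.2/0.667 + 3.48/23.6 + 3.03/0.279 = 27.81 d.
q = Δh / Σ(b_i/K_i) = 17.1 / 27.81 = 0.6148 m/day.
In each layer the seepage velocity is v_i = q/n_i, so the layer transit time is t_i = b_i·n_i / q:
  layer 1 (karst limestone): t_1 = 9.75 × 0.11 / 0.6148 = 1.745 d
  layer 2 (fractured sandstone): t_2 = 11.2 × 0.07 / 0.6148 = 1.275 d
  layer 3 (medium sand): t_3 = 3.48 × 0.28 / 0.6148 = 1.585 d
  layer 4 (weathered basalt): t_4 = 3.03 × 0.19 / 0.6148 = 0.9364 d
Total t = Σ t_i = 5.541 days.

5.54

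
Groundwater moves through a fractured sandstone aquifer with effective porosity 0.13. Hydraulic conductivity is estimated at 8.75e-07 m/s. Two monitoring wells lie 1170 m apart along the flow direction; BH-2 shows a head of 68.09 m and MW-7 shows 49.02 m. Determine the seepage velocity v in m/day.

0.00948

Convert K: 8.75e-07 m/s × 86400 = 0.07560 m/day.
Hydraulic gradient i = (68.09 − 49.02) / 1170 = 19.07 / 1170 = 0.01630.
Darcy flux q = K · i = 0.07560 × 0.01630 = 0.001232 m/day.
Seepage velocity v = q / n_e = 0.001232 / 0.13 = 0.009479 m/day.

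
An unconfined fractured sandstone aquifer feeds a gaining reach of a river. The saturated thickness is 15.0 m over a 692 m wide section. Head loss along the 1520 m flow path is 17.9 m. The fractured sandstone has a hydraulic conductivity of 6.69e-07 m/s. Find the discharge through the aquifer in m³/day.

7.07

Convert K: 6.69e-07 m/s × 86400 = 0.05780 m/day.
Cross-sectional area A = 692 × 15.0 = 10380 m².
Hydraulic gradient i = Δh / L = 17.9 / 1520 = 0.01178.
Darcy's law: Q = K · A · i = 0.05780 × 10380 × 0.01178 = 7.066 m³/day.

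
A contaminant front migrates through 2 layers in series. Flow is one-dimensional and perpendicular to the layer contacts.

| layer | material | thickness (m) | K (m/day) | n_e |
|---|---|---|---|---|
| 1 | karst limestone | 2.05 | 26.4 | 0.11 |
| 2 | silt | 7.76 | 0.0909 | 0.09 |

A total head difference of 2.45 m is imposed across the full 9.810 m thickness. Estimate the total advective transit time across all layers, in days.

32.2

With flow normal to the layers, continuity requires the same specific discharge q through every layer.
Σ(b_i/K_i) = 2.05/26.4 + 7.76/0.0909 = 85.45 d.
q = Δh / Σ(b_i/K_i) = 2.45 / 85.45 = 0.02867 m/day.
In each layer the seepage velocity is v_i = q/n_i, so the layer transit time is t_i = b_i·n_i / q:
  layer 1 (karst limestone): t_1 = 2.05 × 0.11 / 0.02867 = 7.865 d
  layer 2 (silt): t_2 = 7.76 × 0.09 / 0.02867 = 24.36 d
Total t = Σ t_i = 32.22 days.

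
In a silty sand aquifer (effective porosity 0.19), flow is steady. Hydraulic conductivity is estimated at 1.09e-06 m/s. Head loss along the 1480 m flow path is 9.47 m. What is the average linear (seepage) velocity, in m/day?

Convert K: 1.09e-06 m/s × 86400 = 0.09418 m/day.
Hydraulic gradient i = Δh / L = 9.47 / 1480 = 0.006399.
Darcy flux q = K · i = 0.09418 × 0.006399 = 0.0006026 m/day.
Seepage velocity v = q / n_e = 0.0006026 / 0.19 = 0.003172 m/day.

0.00317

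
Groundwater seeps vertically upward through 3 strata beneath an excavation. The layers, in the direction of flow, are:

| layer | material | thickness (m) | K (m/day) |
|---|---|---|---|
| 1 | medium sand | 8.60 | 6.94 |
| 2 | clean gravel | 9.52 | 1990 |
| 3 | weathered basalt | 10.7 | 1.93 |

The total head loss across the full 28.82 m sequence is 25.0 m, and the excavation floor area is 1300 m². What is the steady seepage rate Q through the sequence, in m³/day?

4790

Flow is perpendicular to layering, so the layers act in series and the equivalent K is the thickness-weighted harmonic mean.
Total thickness L = 8.60 + 9.52 + 10.7 = 28.82 m.
Σ(b_i/K_i) = 8.60/6.94 + 9.52/1990 + 10.7/1.93 = 6.788 d.
K_eq = L / Σ(b_i/K_i) = 28.82 / 6.788 = 4.246 m/day.
Q = K_eq · A · (Δh/L) = 4.246 × 1300 × (25.0/28.82) = 4788 m³/day.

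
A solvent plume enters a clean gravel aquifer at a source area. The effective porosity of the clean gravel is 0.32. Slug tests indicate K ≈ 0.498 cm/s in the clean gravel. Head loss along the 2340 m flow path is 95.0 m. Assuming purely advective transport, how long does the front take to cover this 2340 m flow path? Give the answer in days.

Convert K: 0.498 cm/s × 864 = 430.3 m/day.
Hydraulic gradient i = Δh / L = 95.0 / 2340 = 0.04060.
Darcy flux q = K · i = 430.3 × 0.04060 = 17.47 m/day.
Seepage velocity v = q / n_e = 17.47 / 0.32 = 54.59 m/day.
Travel time t = L / v = 2340 / 54.59 = 42.87 days.

42.9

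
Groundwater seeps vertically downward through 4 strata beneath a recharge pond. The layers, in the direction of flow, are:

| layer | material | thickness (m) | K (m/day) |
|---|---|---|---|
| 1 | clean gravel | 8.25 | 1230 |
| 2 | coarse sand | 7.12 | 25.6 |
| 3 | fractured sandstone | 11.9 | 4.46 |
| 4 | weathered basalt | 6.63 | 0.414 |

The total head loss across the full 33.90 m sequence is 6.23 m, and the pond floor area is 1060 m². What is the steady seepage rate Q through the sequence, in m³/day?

Flow is perpendicular to layering, so the layers act in series and the equivalent K is the thickness-weighted harmonic mean.
Total thickness L = 8.25 + 7.12 + 11.9 + 6.63 = 33.90 m.
Σ(b_i/K_i) = 8.25/1230 + 7.12/25.6 + 11.9/4.46 + 6.63/0.414 = 18.97 d.
K_eq = L / Σ(b_i/K_i) = 33.90 / 18.97 = 1.787 m/day.
Q = K_eq · A · (Δh/L) = 1.787 × 1060 × (6.23/33.90) = 348.2 m³/day.

348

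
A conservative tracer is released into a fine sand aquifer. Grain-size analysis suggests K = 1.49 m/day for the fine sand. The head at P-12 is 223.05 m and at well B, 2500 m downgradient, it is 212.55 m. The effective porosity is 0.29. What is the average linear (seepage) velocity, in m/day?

0.0216

Hydraulic gradient i = (223.05 − 212.55) / 2500 = 10.5 / 2500 = 0.004200.
Darcy flux q = K · i = 1.490 × 0.004200 = 0.006258 m/day.
Seepage velocity v = q / n_e = 0.006258 / 0.29 = 0.02158 m/day.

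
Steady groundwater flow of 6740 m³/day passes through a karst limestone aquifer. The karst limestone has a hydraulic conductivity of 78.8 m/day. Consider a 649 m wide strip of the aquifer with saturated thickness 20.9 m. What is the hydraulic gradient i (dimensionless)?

0.00631

Cross-sectional area A = 649 × 20.9 = 13564 m².
From Q = K·A·i, i = Q / (K·A) = 6740 / (78.80 × 13564) = 0.006306.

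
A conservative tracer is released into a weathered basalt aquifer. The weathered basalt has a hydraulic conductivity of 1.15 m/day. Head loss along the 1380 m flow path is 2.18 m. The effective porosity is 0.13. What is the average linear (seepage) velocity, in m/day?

0.0140

Hydraulic gradient i = Δh / L = 2.18 / 1380 = 0.001580.
Darcy flux q = K · i = 1.150 × 0.001580 = 0.001817 m/day.
Seepage velocity v = q / n_e = 0.001817 / 0.13 = 0.01397 m/day.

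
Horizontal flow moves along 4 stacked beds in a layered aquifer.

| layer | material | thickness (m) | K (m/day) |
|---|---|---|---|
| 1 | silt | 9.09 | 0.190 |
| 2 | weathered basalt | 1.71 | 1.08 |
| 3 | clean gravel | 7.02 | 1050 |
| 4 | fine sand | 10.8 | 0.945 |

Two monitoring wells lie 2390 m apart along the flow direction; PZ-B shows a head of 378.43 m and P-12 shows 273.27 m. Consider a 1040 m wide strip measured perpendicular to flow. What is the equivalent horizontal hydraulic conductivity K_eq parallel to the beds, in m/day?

Flow is parallel to layering, so each bed carries its own Darcy discharge and the transmissivities add.
Σ(K_i·b_i) = 0.190×9.09 + 1.08×1.71 + 1050×7.02 + 0.945×10.8 = 7385 m²/day.
Total thickness b = 28.62 m, so K_eq = Σ(K_i·b_i)/b = 258.0 m/day.

258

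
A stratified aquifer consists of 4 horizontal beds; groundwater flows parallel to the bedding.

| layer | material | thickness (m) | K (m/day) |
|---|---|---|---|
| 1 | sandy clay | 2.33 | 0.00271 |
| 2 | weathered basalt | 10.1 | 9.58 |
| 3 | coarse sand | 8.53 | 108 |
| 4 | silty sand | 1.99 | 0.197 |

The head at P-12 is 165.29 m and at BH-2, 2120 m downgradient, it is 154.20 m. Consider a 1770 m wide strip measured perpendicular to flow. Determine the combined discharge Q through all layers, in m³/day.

Flow is parallel to layering, so each bed carries its own Darcy discharge and the transmissivities add.
Σ(K_i·b_i) = 0.00271×2.33 + 9.58×10.1 + 108×8.53 + 0.197×1.99 = 1018 m²/day.
Hydraulic gradient i = (165.29 − 154.20) / 2120 = 11.09 / 2120 = 0.005231.
Q = Σ(K_i·b_i) · W · i = 1018 × 1770 × 0.005231 = 9429 m³/day.

9430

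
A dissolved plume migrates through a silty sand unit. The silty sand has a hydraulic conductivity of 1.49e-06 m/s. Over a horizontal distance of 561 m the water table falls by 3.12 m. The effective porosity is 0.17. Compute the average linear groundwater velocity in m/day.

Convert K: 1.49e-06 m/s × 86400 = 0.1287 m/day.
Hydraulic gradient i = Δh / L = 3.12 / 561 = 0.005561.
Darcy flux q = K · i = 0.1287 × 0.005561 = 0.0007160 m/day.
Seepage velocity v = q / n_e = 0.0007160 / 0.17 = 0.004212 m/day.

0.00421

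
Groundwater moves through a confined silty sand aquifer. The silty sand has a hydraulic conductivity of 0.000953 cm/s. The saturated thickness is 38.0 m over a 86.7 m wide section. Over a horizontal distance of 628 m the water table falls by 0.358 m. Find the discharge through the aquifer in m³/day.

Convert K: 0.000953 cm/s × 864 = 0.8234 m/day.
Cross-sectional area A = 86.7 × 38.0 = 3295 m².
Hydraulic gradient i = Δh / L = 0.358 / 628 = 0.0005701.
Darcy's law: Q = K · A · i = 0.8234 × 3295 × 0.0005701 = 1.546 m³/day.

1.55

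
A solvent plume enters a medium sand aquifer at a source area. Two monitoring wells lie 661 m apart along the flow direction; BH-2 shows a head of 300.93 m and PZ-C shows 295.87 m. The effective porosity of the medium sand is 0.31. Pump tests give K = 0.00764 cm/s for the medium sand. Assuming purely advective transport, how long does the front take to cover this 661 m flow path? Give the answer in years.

11.1

Convert K: 0.00764 cm/s × 864 = 6.601 m/day.
Hydraulic gradient i = (300.93 − 295.87) / 661 = 5.06 / 661 = 0.007655.
Darcy flux q = K · i = 6.601 × 0.007655 = 0.05053 m/day.
Seepage velocity v = q / n_e = 0.05053 / 0.31 = 0.1630 m/day.
Travel time t = L / v = 661 / 0.1630 = 4055 days = 11.10 years.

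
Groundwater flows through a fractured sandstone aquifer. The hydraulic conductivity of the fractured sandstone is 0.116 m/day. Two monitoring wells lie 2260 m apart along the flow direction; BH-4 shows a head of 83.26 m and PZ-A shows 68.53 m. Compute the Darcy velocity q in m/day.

Hydraulic gradient i = (83.26 − 68.53) / 2260 = 14.73 / 2260 = 0.006518.
Specific discharge q = K · i = 0.1160 × 0.006518 = 0.0007561 m/day.

0.000756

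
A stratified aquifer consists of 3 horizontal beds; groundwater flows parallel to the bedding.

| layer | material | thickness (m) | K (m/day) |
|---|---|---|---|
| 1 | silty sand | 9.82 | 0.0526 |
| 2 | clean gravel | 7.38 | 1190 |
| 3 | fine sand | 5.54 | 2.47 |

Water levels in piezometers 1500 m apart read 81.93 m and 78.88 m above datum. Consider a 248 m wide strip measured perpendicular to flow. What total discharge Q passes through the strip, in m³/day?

Flow is parallel to layering, so each bed carries its own Darcy discharge and the transmissivities add.
Σ(K_i·b_i) = 0.0526×9.82 + 1190×7.38 + 2.47×5.54 = 8796 m²/day.
Hydraulic gradient i = (81.93 − 78.88) / 1500 = 3.05 / 1500 = 0.002033.
Q = Σ(K_i·b_i) · W · i = 8796 × 248 × 0.002033 = 4436 m³/day.

4440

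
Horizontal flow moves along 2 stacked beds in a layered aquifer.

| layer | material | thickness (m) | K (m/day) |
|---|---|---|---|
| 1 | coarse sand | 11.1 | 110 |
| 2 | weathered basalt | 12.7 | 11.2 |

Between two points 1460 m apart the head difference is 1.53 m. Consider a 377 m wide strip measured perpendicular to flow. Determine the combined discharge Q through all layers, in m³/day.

539

Flow is parallel to layering, so each bed carries its own Darcy discharge and the transmissivities add.
Σ(K_i·b_i) = 110×11.1 + 11.2×12.7 = 1363 m²/day.
Hydraulic gradient i = Δh / L = 1.53 / 1460 = 0.001048.
Q = Σ(K_i·b_i) · W · i = 1363 × 377 × 0.001048 = 538.6 m³/day.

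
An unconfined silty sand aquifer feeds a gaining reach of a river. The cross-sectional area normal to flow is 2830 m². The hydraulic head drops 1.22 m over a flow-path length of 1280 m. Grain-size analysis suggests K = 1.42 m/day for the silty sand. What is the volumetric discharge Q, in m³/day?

3.83

Hydraulic gradient i = Δh / L = 1.22 / 1280 = 0.0009531.
Darcy's law: Q = K · A · i = 1.420 × 2830 × 0.0009531 = 3.830 m³/day.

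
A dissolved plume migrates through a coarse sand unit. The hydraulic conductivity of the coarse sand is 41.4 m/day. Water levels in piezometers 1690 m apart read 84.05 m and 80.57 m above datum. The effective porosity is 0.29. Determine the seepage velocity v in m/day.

Hydraulic gradient i = (84.05 − 80.57) / 1690 = 3.48 / 1690 = 0.002059.
Darcy flux q = K · i = 41.40 × 0.002059 = 0.08525 m/day.
Seepage velocity v = q / n_e = 0.08525 / 0.29 = 0.2940 m/day.

0.294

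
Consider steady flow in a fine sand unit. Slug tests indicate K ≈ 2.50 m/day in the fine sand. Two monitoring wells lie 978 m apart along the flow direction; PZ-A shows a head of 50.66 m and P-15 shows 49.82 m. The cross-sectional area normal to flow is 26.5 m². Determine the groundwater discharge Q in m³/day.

0.0569

Hydraulic gradient i = (50.66 − 49.82) / 978 = 0.84 / 978 = 0.0008589.
Darcy's law: Q = K · A · i = 2.500 × 26.50 × 0.0008589 = 0.05690 m³/day.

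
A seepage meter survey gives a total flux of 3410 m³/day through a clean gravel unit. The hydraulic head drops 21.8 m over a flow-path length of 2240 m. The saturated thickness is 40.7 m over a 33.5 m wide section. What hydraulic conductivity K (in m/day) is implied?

Cross-sectional area A = 33.5 × 40.7 = 1363 m².
Hydraulic gradient i = Δh / L = 21.8 / 2240 = 0.009732.
From Q = K·A·i, K = Q / (A·i) = 3410 / (1363 × 0.009732) = 257.0 m/day.

257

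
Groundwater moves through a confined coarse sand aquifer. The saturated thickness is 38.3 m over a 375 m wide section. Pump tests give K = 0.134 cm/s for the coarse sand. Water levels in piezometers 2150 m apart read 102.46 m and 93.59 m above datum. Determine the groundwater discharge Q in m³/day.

6860

Convert K: 0.134 cm/s × 864 = 115.8 m/day.
Cross-sectional area A = 375 × 38.3 = 14362 m².
Hydraulic gradient i = (102.46 − 93.59) / 2150 = 8.87 / 2150 = 0.004126.
Darcy's law: Q = K · A · i = 115.8 × 14362 × 0.004126 = 6860 m³/day.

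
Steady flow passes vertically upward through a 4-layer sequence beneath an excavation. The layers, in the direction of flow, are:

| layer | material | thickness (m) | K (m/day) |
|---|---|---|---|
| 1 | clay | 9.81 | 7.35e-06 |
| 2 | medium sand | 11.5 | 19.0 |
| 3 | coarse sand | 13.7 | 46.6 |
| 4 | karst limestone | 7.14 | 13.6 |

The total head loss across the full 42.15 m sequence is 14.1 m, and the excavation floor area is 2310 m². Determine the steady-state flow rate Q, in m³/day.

Flow is perpendicular to layering, so the layers act in series and the equivalent K is the thickness-weighted harmonic mean.
Total thickness L = 9.81 + 11.5 + 13.7 + 7.14 = 42.15 m.
Σ(b_i/K_i) = 9.81/7.35e-06 + 11.5/19.0 + 13.7/46.6 + 7.14/13.6 = 1.335e+06 d.
K_eq = L / Σ(b_i/K_i) = 42.15 / 1.335e+06 = 3.158e-05 m/day.
Q = K_eq · A · (Δh/L) = 3.158e-05 × 2310 × (14.1/42.15) = 0.02440 m³/day.

0.0244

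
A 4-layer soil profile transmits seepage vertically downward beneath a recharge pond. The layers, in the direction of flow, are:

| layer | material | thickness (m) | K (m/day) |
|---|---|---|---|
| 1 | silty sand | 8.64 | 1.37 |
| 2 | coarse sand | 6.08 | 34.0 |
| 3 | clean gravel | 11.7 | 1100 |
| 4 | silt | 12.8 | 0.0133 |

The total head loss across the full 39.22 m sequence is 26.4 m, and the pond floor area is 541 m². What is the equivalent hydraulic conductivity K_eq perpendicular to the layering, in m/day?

Flow is perpendicular to layering, so the layers act in series and the equivalent K is the thickness-weighted harmonic mean.
Total thickness L = 8.64 + 6.08 + 11.7 + 12.8 = 39.22 m.
Σ(b_i/K_i) = 8.64/1.37 + 6.08/34.0 + 11.7/1100 + 12.8/0.0133 = 968.9 d.
K_eq = L / Σ(b_i/K_i) = 39.22 / 968.9 = 0.04048 m/day.

0.0405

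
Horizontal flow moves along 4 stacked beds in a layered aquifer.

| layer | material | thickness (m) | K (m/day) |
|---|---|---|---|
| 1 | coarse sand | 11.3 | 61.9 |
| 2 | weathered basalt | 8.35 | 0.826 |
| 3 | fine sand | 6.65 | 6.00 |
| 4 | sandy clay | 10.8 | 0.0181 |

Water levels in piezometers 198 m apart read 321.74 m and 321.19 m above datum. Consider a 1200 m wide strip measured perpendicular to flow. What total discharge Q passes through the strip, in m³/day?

2490

Flow is parallel to layering, so each bed carries its own Darcy discharge and the transmissivities add.
Σ(K_i·b_i) = 61.9×11.3 + 0.826×8.35 + 6.00×6.65 + 0.0181×10.8 = 746.5 m²/day.
Hydraulic gradient i = (321.74 − 321.19) / 198 = 0.55 / 198 = 0.002778.
Q = Σ(K_i·b_i) · W · i = 746.5 × 1200 × 0.002778 = 2488 m³/day.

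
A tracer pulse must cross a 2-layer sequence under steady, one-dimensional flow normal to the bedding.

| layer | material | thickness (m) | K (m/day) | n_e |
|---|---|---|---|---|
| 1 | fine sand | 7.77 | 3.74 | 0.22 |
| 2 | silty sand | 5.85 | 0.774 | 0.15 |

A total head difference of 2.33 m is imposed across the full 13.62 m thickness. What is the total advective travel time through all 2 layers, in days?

With flow normal to the layers, continuity requires the same specific discharge q through every layer.
Σ(b_i/K_i) = 7.77/3.74 + 5.85/0.774 = 9.636 d.
q = Δh / Σ(b_i/K_i) = 2.33 / 9.636 = 0.2418 m/day.
In each layer the seepage velocity is v_i = q/n_i, so the layer transit time is t_i = b_i·n_i / q:
  layer 1 (fine sand): t_1 = 7.77 × 0.22 / 0.2418 = 7.069 d
  layer 2 (silty sand): t_2 = 5.85 × 0.15 / 0.2418 = 3.629 d
Total t = Σ t_i = 10.70 days.

10.7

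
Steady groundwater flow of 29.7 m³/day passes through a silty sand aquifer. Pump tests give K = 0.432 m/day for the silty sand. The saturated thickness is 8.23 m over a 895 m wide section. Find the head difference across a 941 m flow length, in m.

Cross-sectional area A = 895 × 8.23 = 7366 m².
From Q = K·A·i, i = Q / (K·A) = 29.7 / (0.4320 × 7366) = 0.009334.
Head loss Δh = i · L = 0.009334 × 941 = 8.783 m.

8.78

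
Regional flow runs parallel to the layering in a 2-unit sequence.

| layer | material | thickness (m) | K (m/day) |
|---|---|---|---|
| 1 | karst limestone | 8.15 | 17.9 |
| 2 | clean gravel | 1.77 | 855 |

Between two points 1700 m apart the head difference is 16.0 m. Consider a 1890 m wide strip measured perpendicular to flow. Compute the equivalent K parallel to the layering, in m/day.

167

Flow is parallel to layering, so each bed carries its own Darcy discharge and the transmissivities add.
Σ(K_i·b_i) = 17.9×8.15 + 855×1.77 = 1659 m²/day.
Total thickness b = 9.920 m, so K_eq = Σ(K_i·b_i)/b = 167.3 m/day.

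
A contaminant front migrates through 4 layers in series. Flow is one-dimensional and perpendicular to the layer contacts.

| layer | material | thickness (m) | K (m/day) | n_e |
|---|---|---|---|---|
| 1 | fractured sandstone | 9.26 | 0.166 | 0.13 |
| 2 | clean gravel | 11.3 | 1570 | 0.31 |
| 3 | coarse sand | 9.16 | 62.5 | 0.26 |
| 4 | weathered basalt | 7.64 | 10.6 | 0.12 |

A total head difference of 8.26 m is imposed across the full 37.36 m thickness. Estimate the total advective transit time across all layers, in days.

With flow normal to the layers, continuity requires the same specific discharge q through every layer.
Σ(b_i/K_i) = 9.26/0.166 + 11.3/1570 + 9.16/62.5 + 7.64/10.6 = 56.66 d.
q = Δh / Σ(b_i/K_i) = 8.26 / 56.66 = 0.1458 m/day.
In each layer the seepage velocity is v_i = q/n_i, so the layer transit time is t_i = b_i·n_i / q:
  layer 1 (fractured sandstone): t_1 = 9.26 × 0.13 / 0.1458 = 8.257 d
  layer 2 (clean gravel): t_2 = 11.3 × 0.31 / 0.1458 = 24.03 d
  layer 3 (coarse sand): t_3 = 9.16 × 0.26 / 0.1458 = 16.34 d
  layer 4 (weathered basalt): t_4 = 7.64 × 0.12 / 0.1458 = 6.289 d
Total t = Σ t_i = 54.91 days.

54.9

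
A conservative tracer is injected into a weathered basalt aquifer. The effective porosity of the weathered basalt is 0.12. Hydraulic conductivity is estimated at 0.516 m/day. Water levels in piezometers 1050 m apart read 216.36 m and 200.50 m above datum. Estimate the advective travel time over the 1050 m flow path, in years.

Hydraulic gradient i = (216.36 − 200.50) / 1050 = 15.86 / 1050 = 0.01510.
Darcy flux q = K · i = 0.5160 × 0.01510 = 0.007794 m/day.
Seepage velocity v = q / n_e = 0.007794 / 0.12 = 0.06495 m/day.
Travel time t = L / v = 1050 / 0.06495 = 16166 days = 44.26 years.

44.3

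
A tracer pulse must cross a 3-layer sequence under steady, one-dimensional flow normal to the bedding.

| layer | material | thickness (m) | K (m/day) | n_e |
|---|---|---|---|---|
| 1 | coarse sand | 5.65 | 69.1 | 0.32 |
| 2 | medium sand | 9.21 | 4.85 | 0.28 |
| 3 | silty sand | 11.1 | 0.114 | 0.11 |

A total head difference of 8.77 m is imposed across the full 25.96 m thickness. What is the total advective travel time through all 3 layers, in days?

63.5

With flow normal to the layers, continuity requires the same specific discharge q through every layer.
Σ(b_i/K_i) = 5.65/69.1 + 9.21/4.85 + 11.1/0.114 = 99.35 d.
q = Δh / Σ(b_i/K_i) = 8.77 / 99.35 = 0.08827 m/day.
In each layer the seepage velocity is v_i = q/n_i, so the layer transit time is t_i = b_i·n_i / q:
  layer 1 (coarse sand): t_1 = 5.65 × 0.32 / 0.08827 = 20.48 d
  layer 2 (medium sand): t_2 = 9.21 × 0.28 / 0.08827 = 29.21 d
  layer 3 (silty sand): t_3 = 11.1 × 0.11 / 0.08827 = 13.83 d
Total t = Σ t_i = 63.53 days.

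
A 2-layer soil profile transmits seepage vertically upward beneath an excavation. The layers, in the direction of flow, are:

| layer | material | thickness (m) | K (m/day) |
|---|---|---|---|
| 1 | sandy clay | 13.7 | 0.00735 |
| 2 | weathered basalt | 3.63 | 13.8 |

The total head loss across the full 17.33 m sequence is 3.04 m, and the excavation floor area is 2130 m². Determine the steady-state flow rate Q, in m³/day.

3.47

Flow is perpendicular to layering, so the layers act in series and the equivalent K is the thickness-weighted harmonic mean.
Total thickness L = 13.7 + 3.63 = 17.33 m.
Σ(b_i/K_i) = 13.7/0.00735 + 3.63/13.8 = 1864 d.
K_eq = L / Σ(b_i/K_i) = 17.33 / 1864 = 0.009296 m/day.
Q = K_eq · A · (Δh/L) = 0.009296 × 2130 × (3.04/17.33) = 3.473 m³/day.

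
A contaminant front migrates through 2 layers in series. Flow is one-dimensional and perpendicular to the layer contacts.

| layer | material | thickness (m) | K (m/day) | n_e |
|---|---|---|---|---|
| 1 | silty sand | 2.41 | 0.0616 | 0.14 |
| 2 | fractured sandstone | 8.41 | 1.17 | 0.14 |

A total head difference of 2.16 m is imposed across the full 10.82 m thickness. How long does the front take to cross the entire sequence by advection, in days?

With flow normal to the layers, continuity requires the same specific discharge q through every layer.
Σ(b_i/K_i) = 2.41/0.0616 + 8.41/1.17 = 46.31 d.
q = Δh / Σ(b_i/K_i) = 2.16 / 46.31 = 0.04664 m/day.
In each layer the seepage velocity is v_i = q/n_i, so the layer transit time is t_i = b_i·n_i / q:
  layer 1 (silty sand): t_1 = 2.41 × 0.14 / 0.04664 = 7.234 d
  layer 2 (fractured sandstone): t_2 = 8.41 × 0.14 / 0.04664 = 25.24 d
Total t = Σ t_i = 32.48 days.

32.5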